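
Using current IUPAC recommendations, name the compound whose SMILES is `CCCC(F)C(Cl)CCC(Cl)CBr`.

1-bromo-2,5-dichloro-6-fluorononane

The longest carbon chain is 9 atoms: the parent is nonane.
Choose the numbering such that the substituent locant set {1,2,5,6} is lower than {4,5,8,9} at the first point of difference.
With this numbering: a bromo group at C-1; chloro groups at C-2 and C-5; a fluoro group at C-6.
Substituent prefixes are cited in alphabetical order (multiplying prefixes like di-/tri- are ignored for ordering).
Assembling the pieces gives 1-bromo-2,5-dichloro-6-fluorononane.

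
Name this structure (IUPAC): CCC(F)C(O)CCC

3-fluoroheptan-4-ol

Counting along the main chain through the –OH group gives 7 carbons: the parent is heptane.
The principal characteristic group is an alcohol (–OH), named with the suffix -ol.
Number the chain so that the substituent locant set {3} is lower than {5} at the first point of difference.
This places the hydroxyl at C-4; a fluoro group at C-3.
Assembling the pieces gives 3-fluoroheptan-4-ol.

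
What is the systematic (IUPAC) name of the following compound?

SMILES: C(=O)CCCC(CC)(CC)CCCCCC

The longest chain bearing the –CHO group is 11 carbons long (undecane).
The principal characteristic group is an aldehyde (terminal –CHO), named with the suffix -al.
Choose the numbering such that the aldehyde carbon is C-1 by definition.
This places two ethyl groups at C-5.
Assembling the pieces gives 5,5-diethylundecanal.

5,5-diethylundecanal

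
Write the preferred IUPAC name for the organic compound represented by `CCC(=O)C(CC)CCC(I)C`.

4-ethyl-7-iodooctan-3-one

Counting along the main chain through the carbonyl gives 8 carbons: the parent is octane.
The highest-priority functional group is a ketone (C=O on an internal carbon), so the name ends in -one.
Choose the numbering such that numbering from this end puts the carbonyl group at C-3 rather than C-6.
That gives the carbonyl at C-3; an ethyl group at C-4; an iodo group at C-7.
Prefixes are listed alphabetically: ethyl, iodo.
Assembling the pieces gives 4-ethyl-7-iodooctan-3-one.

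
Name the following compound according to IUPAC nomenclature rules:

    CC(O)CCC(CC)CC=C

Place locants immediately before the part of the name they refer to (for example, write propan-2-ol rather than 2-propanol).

5-ethyloct-7-en-2-ol

The longest carbon chain that includes the –OH group and the multiple bond has 8 carbons, so the parent hydride is octane.
The highest-priority functional group is an alcohol (–OH), so the name ends in -ol.
The chain contains a C=C double bond, so the unsaturation ending is -ene.
The numbering direction is chosen so that numbering from this end puts the hydroxyl group at C-2 rather than C-7.
With this numbering: the hydroxyl at C-2; the double bond between C-7 and C-8; an ethyl group at C-5.
Assembling the pieces gives 5-ethyloct-7-en-2-ol.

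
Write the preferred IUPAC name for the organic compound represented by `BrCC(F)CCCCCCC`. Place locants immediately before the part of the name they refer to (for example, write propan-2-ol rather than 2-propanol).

1-bromo-2-fluorononane

The longest continuous carbon chain has 9 atoms, so the parent hydride is nonane.
Number the chain so that the substituent locant set {1,2} is lower than {8,9} at the first point of difference.
This places a bromo group at C-1; a fluoro group at C-2.
Prefixes are listed alphabetically: bromo, fluoro.
Assembling the pieces gives 1-bromo-2-fluorononane.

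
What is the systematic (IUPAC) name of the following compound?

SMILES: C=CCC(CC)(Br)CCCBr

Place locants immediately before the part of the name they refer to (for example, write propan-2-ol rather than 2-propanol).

The longest carbon chain that includes the multiple bond has 7 carbons, so the parent hydride is heptane.
A C=C double bond in the chain gives the infix -ene-.
Number the chain so that numbering from this end puts the double bond at C-1 rather than C-6.
This places the double bond between C-1 and C-2; bromo groups at C-4 and C-7; an ethyl group at C-4.
The substituents are ordered alphabetically, ignoring any di-/tri- multipliers.
The name is 4,7-dibromo-4-ethylhept-1-ene.

4,7-dibromo-4-ethylhept-1-ene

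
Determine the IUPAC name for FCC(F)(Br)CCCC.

The parent chain contains 6 carbons (hexane).
Choose the numbering such that the substituent locant set {1,2,2} is lower than {5,5,6} at the first point of difference.
With this numbering: a bromo group at C-2; fluoro groups at C-1 and C-2.
The substituents are ordered alphabetically, ignoring any di-/tri- multipliers.
Assembling the pieces gives 2-bromo-1,2-difluorohexane.

2-bromo-1,2-difluorohexane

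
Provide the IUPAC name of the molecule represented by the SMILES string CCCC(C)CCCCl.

1-chloro-4-methylheptane

The longest continuous carbon chain has 7 atoms, so the parent hydride is heptane.
Number the chain so that the substituent locant set {1,4} is lower than {4,7} at the first point of difference.
This places a chloro group at C-1; a methyl group at C-4.
Substituent prefixes are cited in alphabetical order (multiplying prefixes like di-/tri- are ignored for ordering).
The name is 1-chloro-4-methylheptane.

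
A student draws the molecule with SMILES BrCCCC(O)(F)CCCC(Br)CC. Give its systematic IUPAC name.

The longest carbon chain that includes the –OH group has 10 carbons, so the parent hydride is decane.
An alcohol (–OH) is the principal characteristic group, giving the suffix -ol.
Number the chain so that numbering from this end puts the hydroxyl group at C-4 rather than C-7.
With this numbering: the hydroxyl at C-4; bromo groups at C-1 and C-8; a fluoro group at C-4.
Prefixes are listed alphabetically: bromo, fluoro.
Assembling the pieces gives 1,8-dibromo-4-fluorodecan-4-ol.

1,8-dibromo-4-fluorodecan-4-ol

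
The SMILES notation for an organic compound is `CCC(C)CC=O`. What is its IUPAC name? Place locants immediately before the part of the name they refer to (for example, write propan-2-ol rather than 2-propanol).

3-methylpentanal

The longest chain bearing the –CHO group is 5 carbons long (pentane).
An aldehyde (terminal –CHO) is the principal characteristic group, giving the suffix -al.
The numbering direction is chosen so that the aldehyde carbon is C-1 by definition.
With this numbering: a methyl group at C-3.
The name is 3-methylpentanal.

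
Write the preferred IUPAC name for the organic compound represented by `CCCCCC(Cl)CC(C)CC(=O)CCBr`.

1-bromo-7-chloro-5-methyldodecan-3-one

The longest chain bearing the carbonyl is 12 carbons long (dodecane).
The highest-priority functional group is a ketone (C=O on an internal carbon), so the name ends in -one.
The numbering direction is chosen so that numbering from this end puts the carbonyl group at C-3 rather than C-10.
With this numbering: the carbonyl at C-3; a bromo group at C-1; a chloro group at C-7; a methyl group at C-5.
The substituents are ordered alphabetically, ignoring any di-/tri- multipliers.
Assembling the pieces gives 1-bromo-7-chloro-5-methyldodecan-3-one.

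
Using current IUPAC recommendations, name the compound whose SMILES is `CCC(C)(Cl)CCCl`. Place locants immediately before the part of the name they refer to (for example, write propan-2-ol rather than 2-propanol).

The parent chain contains 5 carbons (pentane).
Choose the numbering such that the substituent locant set {1,3,3} is lower than {3,3,5} at the first point of difference.
That gives chloro groups at C-1 and C-3; a methyl group at C-3.
The substituents are ordered alphabetically, ignoring any di-/tri- multipliers.
The name is 1,3-dichloro-3-methylpentane.

1,3-dichloro-3-methylpentane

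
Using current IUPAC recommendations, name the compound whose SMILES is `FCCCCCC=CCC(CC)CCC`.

The longest chain bearing the multiple bond is 12 carbons long (dodecane).
There is one C=C double bond, indicated by the ending -ene.
Number the chain so that the substituent locant set {1,9} is lower than {4,12} at the first point of difference.
That gives the double bond between C-6 and C-7; an ethyl group at C-9; a fluoro group at C-1.
The substituents are ordered alphabetically, ignoring any di-/tri- multipliers.
Assembling the pieces gives 9-ethyl-1-fluorododec-6-ene.

9-ethyl-1-fluorododec-6-ene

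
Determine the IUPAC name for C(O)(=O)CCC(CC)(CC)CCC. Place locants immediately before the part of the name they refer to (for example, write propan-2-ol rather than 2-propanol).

4,4-diethylheptanoic acid

The longest chain bearing the –COOH group is 7 carbons long (heptane).
The highest-priority functional group is a carboxylic acid (terminal –COOH), so the name ends in -oic acid.
Number the chain so that the carboxylic acid carbon is C-1 by definition.
This places two ethyl groups at C-4.
Assembling the pieces gives 4,4-diethylheptanoic acid.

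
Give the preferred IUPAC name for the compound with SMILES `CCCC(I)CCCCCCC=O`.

The longest carbon chain that includes the –CHO group has 11 carbons, so the parent hydride is undecane.
The highest-priority functional group is an aldehyde (terminal –CHO), so the name ends in -al.
Choose the numbering such that the aldehyde carbon is C-1 by definition.
This places an iodo group at C-8.
Putting it together: 8-iodoundecanal.

8-iodoundecanal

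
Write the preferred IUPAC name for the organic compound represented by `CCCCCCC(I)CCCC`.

The longest continuous carbon chain has 11 atoms, so the parent hydride is undecane.
Number the chain so that the substituent locant set {5} is lower than {7} at the first point of difference.
With this numbering: an iodo group at C-5.
Assembling the pieces gives 5-iodoundecane.

5-iodoundecane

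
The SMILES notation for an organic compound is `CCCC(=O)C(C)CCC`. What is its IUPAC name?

Counting along the main chain through the carbonyl gives 8 carbons: the parent is octane.
The highest-priority functional group is a ketone (C=O on an internal carbon), so the name ends in -one.
Choose the numbering such that numbering from this end puts the carbonyl group at C-4 rather than C-5.
This places the carbonyl at C-4; a methyl group at C-5.
The name is 5-methyloctan-4-one.

5-methyloctan-4-one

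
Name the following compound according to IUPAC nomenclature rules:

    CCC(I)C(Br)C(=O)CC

The longest chain bearing the carbonyl is 7 carbons long (heptane).
A ketone (C=O on an internal carbon) is the principal characteristic group, giving the suffix -one.
The numbering direction is chosen so that numbering from this end puts the carbonyl group at C-3 rather than C-5.
This places the carbonyl at C-3; a bromo group at C-4; an iodo group at C-5.
Substituent prefixes are cited in alphabetical order (multiplying prefixes like di-/tri- are ignored for ordering).
The name is 4-bromo-5-iodoheptan-3-one.

4-bromo-5-iodoheptan-3-one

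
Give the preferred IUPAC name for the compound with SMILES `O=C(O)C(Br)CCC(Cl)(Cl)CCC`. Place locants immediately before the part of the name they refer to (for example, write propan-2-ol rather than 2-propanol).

2-bromo-5,5-dichlorooctanoic acid

The longest carbon chain that includes the –COOH group has 8 carbons, so the parent hydride is octane.
The highest-priority functional group is a carboxylic acid (terminal –COOH), so the name ends in -oic acid.
Number the chain so that the carboxylic acid carbon is C-1 by definition.
This places a bromo group at C-2; two chloro groups at C-5.
Substituent prefixes are cited in alphabetical order (multiplying prefixes like di-/tri- are ignored for ordering).
Assembling the pieces gives 2-bromo-5,5-dichlorooctanoic acid.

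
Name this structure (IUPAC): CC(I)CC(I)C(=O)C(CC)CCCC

6-ethyl-2,4-diiododecan-5-one

Counting along the main chain through the carbonyl gives 10 carbons: the parent is decane.
The highest-priority functional group is a ketone (C=O on an internal carbon), so the name ends in -one.
The numbering direction is chosen so that numbering from this end puts the carbonyl group at C-5 rather than C-6.
That gives the carbonyl at C-5; an ethyl group at C-6; iodo groups at C-2 and C-4.
Prefixes are listed alphabetically: ethyl, iodo.
Putting it together: 6-ethyl-2,4-diiododecan-5-one.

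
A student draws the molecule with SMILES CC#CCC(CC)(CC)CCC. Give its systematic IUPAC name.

The longest chain bearing the multiple bond is 8 carbons long (octane).
The chain contains a C≡C triple bond, so the unsaturation ending is -yne.
Number the chain so that numbering from this end puts the triple bond at C-2 rather than C-6.
That gives the triple bond between C-2 and C-3; two ethyl groups at C-5.
Assembling the pieces gives 5,5-diethyloct-2-yne.

5,5-diethyloct-2-yne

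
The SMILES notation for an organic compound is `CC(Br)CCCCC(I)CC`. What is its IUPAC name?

The parent chain contains 9 carbons (nonane).
Number the chain so that the substituent locant set {2,7} is lower than {3,8} at the first point of difference.
With this numbering: a bromo group at C-2; an iodo group at C-7.
Prefixes are listed alphabetically: bromo, iodo.
The name is 2-bromo-7-iodononane.

2-bromo-7-iodononane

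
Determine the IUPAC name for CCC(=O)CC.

pentan-3-one

The longest chain bearing the carbonyl is 5 carbons long (pentane).
The highest-priority functional group is a ketone (C=O on an internal carbon), so the name ends in -one.
Both numbering directions give the same locant set; either may be used.
With this numbering: the carbonyl at C-3.
The name is pentan-3-one.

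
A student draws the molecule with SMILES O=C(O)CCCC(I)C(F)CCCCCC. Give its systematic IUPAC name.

The longest carbon chain that includes the –COOH group has 12 carbons, so the parent hydride is dodecane.
The principal characteristic group is a carboxylic acid (terminal –COOH), named with the suffix -oic acid.
Number the chain so that the carboxylic acid carbon is C-1 by definition.
That gives a fluoro group at C-6; an iodo group at C-5.
The substituents are ordered alphabetically, ignoring any di-/tri- multipliers.
Assembling the pieces gives 6-fluoro-5-iodododecanoic acid.

6-fluoro-5-iodododecanoic acid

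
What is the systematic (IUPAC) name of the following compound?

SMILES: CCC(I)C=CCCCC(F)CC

The longest chain bearing the multiple bond is 11 carbons long (undecane).
There is one C=C double bond, indicated by the ending -ene.
The numbering direction is chosen so that numbering from this end puts the double bond at C-4 rather than C-7.
This places the double bond between C-4 and C-5; a fluoro group at C-9; an iodo group at C-3.
Substituent prefixes are cited in alphabetical order (multiplying prefixes like di-/tri- are ignored for ordering).
The name is 9-fluoro-3-iodoundec-4-ene.

9-fluoro-3-iodoundec-4-ene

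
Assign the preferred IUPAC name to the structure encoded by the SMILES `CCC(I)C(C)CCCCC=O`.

The longest chain bearing the –CHO group is 9 carbons long (nonane).
The highest-priority functional group is an aldehyde (terminal –CHO), so the name ends in -al.
Choose the numbering such that the aldehyde carbon is C-1 by definition.
That gives an iodo group at C-7; a methyl group at C-6.
Substituent prefixes are cited in alphabetical order (multiplying prefixes like di-/tri- are ignored for ordering).
Putting it together: 7-iodo-6-methylnonanal.

7-iodo-6-methylnonanal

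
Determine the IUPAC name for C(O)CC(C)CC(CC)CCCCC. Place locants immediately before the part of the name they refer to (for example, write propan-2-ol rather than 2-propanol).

5-ethyl-3-methyldecan-1-ol

The longest carbon chain that includes the –OH group has 10 carbons, so the parent hydride is decane.
The principal characteristic group is an alcohol (–OH), named with the suffix -ol.
Number the chain so that numbering from this end puts the hydroxyl group at C-1 rather than C-10.
This places the hydroxyl at C-1; an ethyl group at C-5; a methyl group at C-3.
The substituents are ordered alphabetically, ignoring any di-/tri- multipliers.
Putting it together: 5-ethyl-3-methyldecan-1-ol.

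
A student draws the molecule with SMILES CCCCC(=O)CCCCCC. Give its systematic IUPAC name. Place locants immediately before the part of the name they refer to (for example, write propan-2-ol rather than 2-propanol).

undecan-5-one

Counting along the main chain through the carbonyl gives 11 carbons: the parent is undecane.
The principal characteristic group is a ketone (C=O on an internal carbon), named with the suffix -one.
The numbering direction is chosen so that numbering from this end puts the carbonyl group at C-5 rather than C-7.
This places the carbonyl at C-5.
Putting it together: undecan-5-one.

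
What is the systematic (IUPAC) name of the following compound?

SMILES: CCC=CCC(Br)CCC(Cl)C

The longest chain bearing the multiple bond is 10 carbons long (decane).
A C=C double bond in the chain gives the infix -ene-.
Number the chain so that numbering from this end puts the double bond at C-3 rather than C-7.
This places the double bond between C-3 and C-4; a bromo group at C-6; a chloro group at C-9.
Substituent prefixes are cited in alphabetical order (multiplying prefixes like di-/tri- are ignored for ordering).
Assembling the pieces gives 6-bromo-9-chlorodec-3-ene.

6-bromo-9-chlorodec-3-ene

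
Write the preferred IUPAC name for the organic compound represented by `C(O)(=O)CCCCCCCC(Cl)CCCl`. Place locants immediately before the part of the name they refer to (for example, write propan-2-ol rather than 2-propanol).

Counting along the main chain through the –COOH group gives 11 carbons: the parent is undecane.
A carboxylic acid (terminal –COOH) is the principal characteristic group, giving the suffix -oic acid.
Choose the numbering such that the carboxylic acid carbon is C-1 by definition.
This places chloro groups at C-9 and C-11.
Assembling the pieces gives 9,11-dichloroundecanoic acid.

9,11-dichloroundecanoic acid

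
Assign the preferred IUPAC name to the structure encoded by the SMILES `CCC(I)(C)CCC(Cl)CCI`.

The longest continuous carbon chain has 8 atoms, so the parent hydride is octane.
Number the chain so that the substituent locant set {1,3,6,6} is lower than {3,3,6,8} at the first point of difference.
With this numbering: a chloro group at C-3; iodo groups at C-1 and C-6; a methyl group at C-6.
Substituent prefixes are cited in alphabetical order (multiplying prefixes like di-/tri- are ignored for ordering).
The name is 3-chloro-1,6-diiodo-6-methyloctane.

3-chloro-1,6-diiodo-6-methyloctane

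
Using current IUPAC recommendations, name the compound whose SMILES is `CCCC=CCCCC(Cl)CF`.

The longest chain bearing the multiple bond is 10 carbons long (decane).
The chain contains a C=C double bond, so the unsaturation ending is -ene.
Choose the numbering such that numbering from this end puts the double bond at C-4 rather than C-6.
That gives the double bond between C-4 and C-5; a chloro group at C-9; a fluoro group at C-10.
Substituent prefixes are cited in alphabetical order (multiplying prefixes like di-/tri- are ignored for ordering).
Assembling the pieces gives 9-chloro-10-fluorodec-4-ene.

9-chloro-10-fluorodec-4-ene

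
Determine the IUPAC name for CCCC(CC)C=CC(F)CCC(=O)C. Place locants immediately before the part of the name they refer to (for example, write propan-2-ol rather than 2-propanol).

The longest chain bearing the carbonyl and the multiple bond is 11 carbons long (undecane).
The highest-priority functional group is a ketone (C=O on an internal carbon), so the name ends in -one.
The chain contains a C=C double bond, so the unsaturation ending is -ene.
The numbering direction is chosen so that numbering from this end puts the carbonyl group at C-2 rather than C-10.
That gives the carbonyl at C-2; the double bond between C-6 and C-7; an ethyl group at C-8; a fluoro group at C-5.
Substituent prefixes are cited in alphabetical order (multiplying prefixes like di-/tri- are ignored for ordering).
The name is 8-ethyl-5-fluoroundec-6-en-2-one.

8-ethyl-5-fluoroundec-6-en-2-one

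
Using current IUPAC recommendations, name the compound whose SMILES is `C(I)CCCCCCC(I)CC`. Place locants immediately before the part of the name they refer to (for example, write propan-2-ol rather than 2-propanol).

1,8-diiododecane

The longest carbon chain is 10 atoms: the parent is decane.
Number the chain so that the substituent locant set {1,8} is lower than {3,10} at the first point of difference.
This places iodo groups at C-1 and C-8.
Putting it together: 1,8-diiododecane.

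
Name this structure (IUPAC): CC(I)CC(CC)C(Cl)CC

5-chloro-4-ethyl-2-iodoheptane

The longest carbon chain is 7 atoms: the parent is heptane.
Choose the numbering such that the substituent locant set {2,4,5} is lower than {3,4,6} at the first point of difference.
That gives a chloro group at C-5; an ethyl group at C-4; an iodo group at C-2.
Prefixes are listed alphabetically: chloro, ethyl, iodo.
Putting it together: 5-chloro-4-ethyl-2-iodoheptane.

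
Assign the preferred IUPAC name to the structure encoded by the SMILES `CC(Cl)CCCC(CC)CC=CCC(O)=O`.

10-chloro-6-ethylundec-3-enoic acid

The longest chain bearing the –COOH group and the multiple bond is 11 carbons long (undecane).
A carboxylic acid (terminal –COOH) is the principal characteristic group, giving the suffix -oic acid.
The chain contains a C=C double bond, so the unsaturation ending is -ene.
The numbering direction is chosen so that the carboxylic acid carbon is C-1 by definition.
With this numbering: the double bond between C-3 and C-4; a chloro group at C-10; an ethyl group at C-6.
Substituent prefixes are cited in alphabetical order (multiplying prefixes like di-/tri- are ignored for ordering).
Assembling the pieces gives 10-chloro-6-ethylundec-3-enoic acid.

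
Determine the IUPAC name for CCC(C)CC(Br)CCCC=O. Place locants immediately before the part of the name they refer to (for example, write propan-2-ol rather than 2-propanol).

5-bromo-7-methylnonanal

The longest carbon chain that includes the –CHO group has 9 carbons, so the parent hydride is nonane.
The highest-priority functional group is an aldehyde (terminal –CHO), so the name ends in -al.
Number the chain so that the aldehyde carbon is C-1 by definition.
This places a bromo group at C-5; a methyl group at C-7.
Prefixes are listed alphabetically: bromo, methyl.
The name is 5-bromo-7-methylnonanal.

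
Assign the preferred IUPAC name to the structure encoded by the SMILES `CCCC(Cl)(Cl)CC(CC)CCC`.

4,4-dichloro-6-ethylnonane

The longest carbon chain is 9 atoms: the parent is nonane.
Choose the numbering such that the substituent locant set {4,4,6} is lower than {4,6,6} at the first point of difference.
With this numbering: two chloro groups at C-4; an ethyl group at C-6.
Prefixes are listed alphabetically: chloro, ethyl.
Assembling the pieces gives 4,4-dichloro-6-ethylnonane.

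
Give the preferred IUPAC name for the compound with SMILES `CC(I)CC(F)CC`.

4-fluoro-2-iodohexane

The parent chain contains 6 carbons (hexane).
Number the chain so that the substituent locant set {2,4} is lower than {3,5} at the first point of difference.
This places a fluoro group at C-4; an iodo group at C-2.
Substituent prefixes are cited in alphabetical order (multiplying prefixes like di-/tri- are ignored for ordering).
Putting it together: 4-fluoro-2-iodohexane.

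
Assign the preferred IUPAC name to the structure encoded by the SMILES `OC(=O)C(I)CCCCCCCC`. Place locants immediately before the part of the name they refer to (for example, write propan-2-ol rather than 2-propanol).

The longest chain bearing the –COOH group is 10 carbons long (decane).
The highest-priority functional group is a carboxylic acid (terminal –COOH), so the name ends in -oic acid.
The numbering direction is chosen so that the carboxylic acid carbon is C-1 by definition.
With this numbering: an iodo group at C-2.
The name is 2-iododecanoic acid.

2-iododecanoic acid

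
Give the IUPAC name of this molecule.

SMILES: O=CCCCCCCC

octanal

The longest carbon chain that includes the –CHO group has 8 carbons, so the parent hydride is octane.
The principal characteristic group is an aldehyde (terminal –CHO), named with the suffix -al.
Number the chain so that the aldehyde carbon is C-1 by definition.
The name is octanal.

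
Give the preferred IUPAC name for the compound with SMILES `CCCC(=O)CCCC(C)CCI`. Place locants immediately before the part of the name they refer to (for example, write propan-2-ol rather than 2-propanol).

The longest chain bearing the carbonyl is 10 carbons long (decane).
The principal characteristic group is a ketone (C=O on an internal carbon), named with the suffix -one.
The numbering direction is chosen so that numbering from this end puts the carbonyl group at C-4 rather than C-7.
That gives the carbonyl at C-4; an iodo group at C-10; a methyl group at C-8.
The substituents are ordered alphabetically, ignoring any di-/tri- multipliers.
Assembling the pieces gives 10-iodo-8-methyldecan-4-one.

10-iodo-8-methyldecan-4-one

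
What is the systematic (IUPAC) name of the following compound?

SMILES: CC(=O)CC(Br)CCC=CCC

4-bromodec-7-en-2-one

The longest carbon chain that includes the carbonyl and the multiple bond has 10 carbons, so the parent hydride is decane.
A ketone (C=O on an internal carbon) is the principal characteristic group, giving the suffix -one.
There is one C=C double bond, indicated by the ending -ene.
Number the chain so that numbering from this end puts the carbonyl group at C-2 rather than C-9.
With this numbering: the carbonyl at C-2; the double bond between C-7 and C-8; a bromo group at C-4.
The name is 4-bromodec-7-en-2-one.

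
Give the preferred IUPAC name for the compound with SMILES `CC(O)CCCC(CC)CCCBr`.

9-bromo-6-ethylnonan-2-ol

Counting along the main chain through the –OH group gives 9 carbons: the parent is nonane.
The highest-priority functional group is an alcohol (–OH), so the name ends in -ol.
Number the chain so that numbering from this end puts the hydroxyl group at C-2 rather than C-8.
That gives the hydroxyl at C-2; a bromo group at C-9; an ethyl group at C-6.
Substituent prefixes are cited in alphabetical order (multiplying prefixes like di-/tri- are ignored for ordering).
Assembling the pieces gives 9-bromo-6-ethylnonan-2-ol.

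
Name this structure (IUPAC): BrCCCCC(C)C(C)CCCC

1-bromo-5,6-dimethyldecane

The longest carbon chain is 10 atoms: the parent is decane.
Number the chain so that the substituent locant set {1,5,6} is lower than {5,6,10} at the first point of difference.
This places a bromo group at C-1; methyl groups at C-5 and C-6.
Substituent prefixes are cited in alphabetical order (multiplying prefixes like di-/tri- are ignored for ordering).
Putting it together: 1-bromo-5,6-dimethyldecane.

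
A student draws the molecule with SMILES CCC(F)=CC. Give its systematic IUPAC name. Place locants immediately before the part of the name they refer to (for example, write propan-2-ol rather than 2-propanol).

Counting along the main chain through the multiple bond gives 5 carbons: the parent is pentane.
A C=C double bond in the chain gives the infix -ene-.
The numbering direction is chosen so that numbering from this end puts the double bond at C-2 rather than C-3.
That gives the double bond between C-2 and C-3; a fluoro group at C-3.
The name is 3-fluoropent-2-ene.

3-fluoropent-2-ene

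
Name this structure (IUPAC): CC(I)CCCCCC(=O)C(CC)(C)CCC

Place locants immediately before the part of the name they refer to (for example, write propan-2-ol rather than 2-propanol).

4-ethyl-11-iodo-4-methyldodecan-5-one

Counting along the main chain through the carbonyl gives 12 carbons: the parent is dodecane.
The highest-priority functional group is a ketone (C=O on an internal carbon), so the name ends in -one.
The numbering direction is chosen so that numbering from this end puts the carbonyl group at C-5 rather than C-8.
This places the carbonyl at C-5; an ethyl group at C-4; an iodo group at C-11; a methyl group at C-4.
The substituents are ordered alphabetically, ignoring any di-/tri- multipliers.
The name is 4-ethyl-11-iodo-4-methyldodecan-5-one.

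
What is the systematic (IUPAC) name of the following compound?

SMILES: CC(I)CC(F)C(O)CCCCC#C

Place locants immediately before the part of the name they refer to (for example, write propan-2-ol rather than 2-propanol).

Counting along the main chain through the –OH group and the multiple bond gives 11 carbons: the parent is undecane.
An alcohol (–OH) is the principal characteristic group, giving the suffix -ol.
There is one C≡C triple bond, indicated by the ending -yne.
Choose the numbering such that numbering from this end puts the hydroxyl group at C-5 rather than C-7.
With this numbering: the hydroxyl at C-5; the triple bond between C-10 and C-11; a fluoro group at C-4; an iodo group at C-2.
Prefixes are listed alphabetically: fluoro, iodo.
Assembling the pieces gives 4-fluoro-2-iodoundec-10-yn-5-ol.

4-fluoro-2-iodoundec-10-yn-5-ol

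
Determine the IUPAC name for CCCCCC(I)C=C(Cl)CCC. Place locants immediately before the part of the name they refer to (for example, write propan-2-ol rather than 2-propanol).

4-chloro-6-iodoundec-4-ene

The longest carbon chain that includes the multiple bond has 11 carbons, so the parent hydride is undecane.
The chain contains a C=C double bond, so the unsaturation ending is -ene.
Number the chain so that numbering from this end puts the double bond at C-4 rather than C-7.
This places the double bond between C-4 and C-5; a chloro group at C-4; an iodo group at C-6.
Prefixes are listed alphabetically: chloro, iodo.
Putting it together: 4-chloro-6-iodoundec-4-ene.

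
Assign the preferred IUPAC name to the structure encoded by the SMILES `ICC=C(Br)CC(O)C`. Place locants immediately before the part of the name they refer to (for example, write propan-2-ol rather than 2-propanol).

4-bromo-6-iodohex-4-en-2-ol

The longest carbon chain that includes the –OH group and the multiple bond has 6 carbons, so the parent hydride is hexane.
The principal characteristic group is an alcohol (–OH), named with the suffix -ol.
The chain contains a C=C double bond, so the unsaturation ending is -ene.
Number the chain so that numbering from this end puts the hydroxyl group at C-2 rather than C-5.
With this numbering: the hydroxyl at C-2; the double bond between C-4 and C-5; a bromo group at C-4; an iodo group at C-6.
The substituents are ordered alphabetically, ignoring any di-/tri- multipliers.
The name is 4-bromo-6-iodohex-4-en-2-ol.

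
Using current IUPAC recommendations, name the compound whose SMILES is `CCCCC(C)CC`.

The parent chain contains 7 carbons (heptane).
Choose the numbering such that the substituent locant set {3} is lower than {5} at the first point of difference.
This places a methyl group at C-3.
Assembling the pieces gives 3-methylheptane.

3-methylheptane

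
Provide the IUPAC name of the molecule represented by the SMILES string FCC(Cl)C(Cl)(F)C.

The parent chain contains 4 carbons (butane).
Choose the numbering such that the substituent locant set {1,2,3,3} is lower than {2,2,3,4} at the first point of difference.
With this numbering: chloro groups at C-2 and C-3; fluoro groups at C-1 and C-3.
The substituents are ordered alphabetically, ignoring any di-/tri- multipliers.
Assembling the pieces gives 2,3-dichloro-1,3-difluorobutane.

2,3-dichloro-1,3-difluorobutane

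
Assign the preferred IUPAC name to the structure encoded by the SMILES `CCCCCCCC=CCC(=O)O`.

Counting along the main chain through the –COOH group and the multiple bond gives 11 carbons: the parent is undecane.
The principal characteristic group is a carboxylic acid (terminal –COOH), named with the suffix -oic acid.
The chain contains a C=C double bond, so the unsaturation ending is -ene.
The numbering direction is chosen so that the carboxylic acid carbon is C-1 by definition.
With this numbering: the double bond between C-3 and C-4.
Putting it together: undec-3-enoic acid.

undec-3-enoic acid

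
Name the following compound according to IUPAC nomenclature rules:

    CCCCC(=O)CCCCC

decan-5-one

The longest chain bearing the carbonyl is 10 carbons long (decane).
The principal characteristic group is a ketone (C=O on an internal carbon), named with the suffix -one.
Choose the numbering such that numbering from this end puts the carbonyl group at C-5 rather than C-6.
This places the carbonyl at C-5.
The name is decan-5-one.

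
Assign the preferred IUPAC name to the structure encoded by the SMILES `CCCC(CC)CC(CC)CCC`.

4,6-diethylnonane

The longest carbon chain is 9 atoms: the parent is nonane.
The molecule is symmetric, so either numbering direction gives the same locants.
That gives ethyl groups at C-4 and C-6.
Assembling the pieces gives 4,6-diethylnonane.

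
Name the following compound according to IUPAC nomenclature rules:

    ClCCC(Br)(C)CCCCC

3-bromo-1-chloro-3-methyloctane

The longest carbon chain is 8 atoms: the parent is octane.
Number the chain so that the substituent locant set {1,3,3} is lower than {6,6,8} at the first point of difference.
This places a bromo group at C-3; a chloro group at C-1; a methyl group at C-3.
The substituents are ordered alphabetically, ignoring any di-/tri- multipliers.
Putting it together: 3-bromo-1-chloro-3-methyloctane.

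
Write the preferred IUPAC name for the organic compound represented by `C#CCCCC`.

The longest carbon chain that includes the multiple bond has 6 carbons, so the parent hydride is hexane.
A C≡C triple bond in the chain gives the infix -yne-.
The numbering direction is chosen so that numbering from this end puts the triple bond at C-1 rather than C-5.
This places the triple bond between C-1 and C-2.
Assembling the pieces gives hex-1-yne.

hex-1-yne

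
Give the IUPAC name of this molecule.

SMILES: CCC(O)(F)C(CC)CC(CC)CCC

The longest carbon chain that includes the –OH group has 9 carbons, so the parent hydride is nonane.
The highest-priority functional group is an alcohol (–OH), so the name ends in -ol.
The numbering direction is chosen so that numbering from this end puts the hydroxyl group at C-3 rather than C-7.
That gives the hydroxyl at C-3; ethyl groups at C-4 and C-6; a fluoro group at C-3.
Prefixes are listed alphabetically: ethyl, fluoro.
Putting it together: 4,6-diethyl-3-fluorononan-3-ol.

4,6-diethyl-3-fluorononan-3-ol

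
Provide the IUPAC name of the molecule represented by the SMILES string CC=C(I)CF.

Counting along the main chain through the multiple bond gives 4 carbons: the parent is butane.
There is one C=C double bond, indicated by the ending -ene.
Number the chain so that the substituent locant set {1,2} is lower than {3,4} at the first point of difference.
With this numbering: the double bond between C-2 and C-3; a fluoro group at C-1; an iodo group at C-2.
The substituents are ordered alphabetically, ignoring any di-/tri- multipliers.
Assembling the pieces gives 1-fluoro-2-iodobut-2-ene.

1-fluoro-2-iodobut-2-ene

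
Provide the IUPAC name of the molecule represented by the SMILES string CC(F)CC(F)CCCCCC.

The longest carbon chain is 10 atoms: the parent is decane.
The numbering direction is chosen so that the substituent locant set {2,4} is lower than {7,9} at the first point of difference.
This places fluoro groups at C-2 and C-4.
The name is 2,4-difluorodecane.

2,4-difluorodecane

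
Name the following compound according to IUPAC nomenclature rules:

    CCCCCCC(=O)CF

Counting along the main chain through the carbonyl gives 8 carbons: the parent is octane.
The highest-priority functional group is a ketone (C=O on an internal carbon), so the name ends in -one.
Choose the numbering such that numbering from this end puts the carbonyl group at C-2 rather than C-7.
With this numbering: the carbonyl at C-2; a fluoro group at C-1.
Assembling the pieces gives 1-fluorooctan-2-one.

1-fluorooctan-2-one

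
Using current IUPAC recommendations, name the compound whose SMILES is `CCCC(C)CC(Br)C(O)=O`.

Counting along the main chain through the –COOH group gives 7 carbons: the parent is heptane.
The principal characteristic group is a carboxylic acid (terminal –COOH), named with the suffix -oic acid.
Number the chain so that the carboxylic acid carbon is C-1 by definition.
That gives a bromo group at C-2; a methyl group at C-4.
The substituents are ordered alphabetically, ignoring any di-/tri- multipliers.
The name is 2-bromo-4-methylheptanoic acid.

2-bromo-4-methylheptanoic acid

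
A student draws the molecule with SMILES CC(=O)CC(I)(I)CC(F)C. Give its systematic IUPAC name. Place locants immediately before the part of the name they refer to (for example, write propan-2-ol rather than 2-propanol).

6-fluoro-4,4-diiodoheptan-2-one

The longest chain bearing the carbonyl is 7 carbons long (heptane).
The highest-priority functional group is a ketone (C=O on an internal carbon), so the name ends in -one.
The numbering direction is chosen so that numbering from this end puts the carbonyl group at C-2 rather than C-6.
With this numbering: the carbonyl at C-2; a fluoro group at C-6; two iodo groups at C-4.
Substituent prefixes are cited in alphabetical order (multiplying prefixes like di-/tri- are ignored for ordering).
The name is 6-fluoro-4,4-diiodoheptan-2-one.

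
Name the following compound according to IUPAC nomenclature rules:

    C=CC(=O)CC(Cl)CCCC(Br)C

The longest chain bearing the carbonyl and the multiple bond is 10 carbons long (decane).
A ketone (C=O on an internal carbon) is the principal characteristic group, giving the suffix -one.
The chain contains a C=C double bond, so the unsaturation ending is -ene.
Number the chain so that numbering from this end puts the carbonyl group at C-3 rather than C-8.
This places the carbonyl at C-3; the double bond between C-1 and C-2; a bromo group at C-9; a chloro group at C-5.
The substituents are ordered alphabetically, ignoring any di-/tri- multipliers.
The name is 9-bromo-5-chlorodec-1-en-3-one.

9-bromo-5-chlorodec-1-en-3-one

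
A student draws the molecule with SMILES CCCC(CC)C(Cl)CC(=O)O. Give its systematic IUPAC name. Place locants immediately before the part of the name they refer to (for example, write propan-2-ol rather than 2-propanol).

3-chloro-4-ethylheptanoic acid

Counting along the main chain through the –COOH group gives 7 carbons: the parent is heptane.
The highest-priority functional group is a carboxylic acid (terminal –COOH), so the name ends in -oic acid.
Number the chain so that the carboxylic acid carbon is C-1 by definition.
This places a chloro group at C-3; an ethyl group at C-4.
The substituents are ordered alphabetically, ignoring any di-/tri- multipliers.
Putting it together: 3-chloro-4-ethylheptanoic acid.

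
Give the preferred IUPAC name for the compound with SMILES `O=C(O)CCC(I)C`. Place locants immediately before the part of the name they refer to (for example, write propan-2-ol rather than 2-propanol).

Counting along the main chain through the –COOH group gives 5 carbons: the parent is pentane.
A carboxylic acid (terminal –COOH) is the principal characteristic group, giving the suffix -oic acid.
The numbering direction is chosen so that the carboxylic acid carbon is C-1 by definition.
That gives an iodo group at C-4.
Putting it together: 4-iodopentanoic acid.

4-iodopentanoic acid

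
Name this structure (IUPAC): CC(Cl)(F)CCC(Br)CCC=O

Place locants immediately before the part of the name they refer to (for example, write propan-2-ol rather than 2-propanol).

4-bromo-7-chloro-7-fluorooctanal

The longest chain bearing the –CHO group is 8 carbons long (octane).
An aldehyde (terminal –CHO) is the principal characteristic group, giving the suffix -al.
Choose the numbering such that the aldehyde carbon is C-1 by definition.
With this numbering: a bromo group at C-4; a chloro group at C-7; a fluoro group at C-7.
The substituents are ordered alphabetically, ignoring any di-/tri- multipliers.
The name is 4-bromo-7-chloro-7-fluorooctanal.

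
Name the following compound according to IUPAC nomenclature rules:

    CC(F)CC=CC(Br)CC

6-bromo-2-fluorooct-4-ene

The longest chain bearing the multiple bond is 8 carbons long (octane).
The chain contains a C=C double bond, so the unsaturation ending is -ene.
The numbering direction is chosen so that the substituent locant set {2,6} is lower than {3,7} at the first point of difference.
This places the double bond between C-4 and C-5; a bromo group at C-6; a fluoro group at C-2.
Substituent prefixes are cited in alphabetical order (multiplying prefixes like di-/tri- are ignored for ordering).
Putting it together: 6-bromo-2-fluorooct-4-ene.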